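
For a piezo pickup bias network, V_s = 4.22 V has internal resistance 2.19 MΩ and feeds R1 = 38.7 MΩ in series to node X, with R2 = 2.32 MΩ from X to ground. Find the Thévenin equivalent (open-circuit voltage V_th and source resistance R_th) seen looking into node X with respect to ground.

R1' = 2.19 + 38.7 = 40.89 MΩ (source resistance + R1).
V_th is the unloaded tap voltage: V_s · R2/(R1'+R2) = 4.22 × 0.05369 = 0.2266 V.
Looking into X with the source shorted: R_th = R1'·R2/(R1'+R2) = 40.89 × 2.32/43.21 = 2.195 MΩ.

V_th ≈ 0.227 V, R_th ≈ 2.20 MΩ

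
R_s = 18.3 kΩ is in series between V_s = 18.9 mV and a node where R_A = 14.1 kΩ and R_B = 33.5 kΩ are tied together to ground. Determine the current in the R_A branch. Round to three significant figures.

Parallel bank: R_p = 1/(1/14.1 + 1/33.5) = 9.923 kΩ.
V_A by voltage divider: V_A = 18.9 × 9.923/(18.3 + 9.923) = 6.645 mV.
I(R_A) = V_A / R_A = 6.645/14.1 = 0.4713 µA.

I ≈ 0.471 µA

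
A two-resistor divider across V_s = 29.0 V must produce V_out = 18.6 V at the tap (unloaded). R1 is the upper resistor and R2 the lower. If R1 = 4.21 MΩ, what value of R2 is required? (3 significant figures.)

Required fraction k = V_out/V_s = 0.6414.
R2 = R1 · 0.6414/(1 − 0.6414) = 7.529 MΩ.

R2 ≈ 7.53 MΩ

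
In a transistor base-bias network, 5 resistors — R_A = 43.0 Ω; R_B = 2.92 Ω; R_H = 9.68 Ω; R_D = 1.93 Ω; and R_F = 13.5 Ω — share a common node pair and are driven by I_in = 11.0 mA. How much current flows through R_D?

I ≈ 5.37 mA

ΣG = 1/43.0 + 1/2.92 + 1/9.68 + 1/1.93 + 1/13.5 = 1.061.
By the current-divider rule, I = I_in · G_k/ΣG = 11.0 × 0.4882 = 5.371 mA.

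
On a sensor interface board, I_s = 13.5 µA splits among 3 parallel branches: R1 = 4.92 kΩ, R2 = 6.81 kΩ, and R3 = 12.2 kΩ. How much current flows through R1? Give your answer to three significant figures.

ΣG = 1/4.92 + 1/6.81 + 1/12.2 = 0.4321.
By the current-divider rule, I = I_s · G_k/ΣG = 13.5 × 0.4704 = 6.351 µA.

I ≈ 6.35 µA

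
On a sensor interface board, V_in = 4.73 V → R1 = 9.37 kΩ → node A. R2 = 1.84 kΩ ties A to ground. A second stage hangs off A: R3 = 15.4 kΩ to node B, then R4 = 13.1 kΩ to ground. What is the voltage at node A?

V_A ≈ 0.737 V

Looking into the second stage from A: R3 + R4 = 28.50 kΩ appears in parallel with R2.
R2 ‖ (R3+R4) = 1.728 kΩ.
So V_A = 4.73 × 0.1557 = 0.7366 V.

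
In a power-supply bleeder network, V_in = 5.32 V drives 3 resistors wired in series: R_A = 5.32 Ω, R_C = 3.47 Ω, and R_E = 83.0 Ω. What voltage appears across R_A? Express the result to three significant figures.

ΣR = 5.32 + 3.47 + 83.0 = 91.79 Ω.
By the voltage-divider rule, V = 5.32 × 5.320/91.79 = 0.3083 V.

V ≈ 0.308 V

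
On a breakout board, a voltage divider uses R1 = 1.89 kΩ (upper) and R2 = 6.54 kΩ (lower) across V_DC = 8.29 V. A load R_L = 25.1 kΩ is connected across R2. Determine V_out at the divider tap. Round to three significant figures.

The load sits in parallel with R2, giving an effective lower resistance R2' = R2·R_L/(R2+R_L) = 5.188 kΩ.
Voltage divider with the loaded lower leg: V_out = 8.29 × 5.188/(1.89 + 5.188) = 8.29 × 0.7330 = 6.076 V.
(Unloaded it would be 6.43 V; the load pulls it down.)

V_out ≈ 6.08 V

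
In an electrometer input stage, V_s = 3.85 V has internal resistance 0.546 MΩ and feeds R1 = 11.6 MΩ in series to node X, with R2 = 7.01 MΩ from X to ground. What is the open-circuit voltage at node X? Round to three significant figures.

R1' = 0.546 + 11.6 = 12.15 MΩ (source resistance + R1).
Open-circuit (no load on X): V_th = V_s · R2/(R1' + R2) = 3.85 × 7.01/(12.15 + 7.01) = 1.409 V.

V_th ≈ 1.41 V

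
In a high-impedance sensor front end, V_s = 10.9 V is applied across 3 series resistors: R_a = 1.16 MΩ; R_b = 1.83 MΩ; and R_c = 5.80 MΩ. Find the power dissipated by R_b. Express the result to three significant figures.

Series current I = V_s/ΣR = 10.9/8.790 = 1.240 µA.
P = I²R = 1.538 × 1.83 = 2.814 µW.

P ≈ 2.81 µW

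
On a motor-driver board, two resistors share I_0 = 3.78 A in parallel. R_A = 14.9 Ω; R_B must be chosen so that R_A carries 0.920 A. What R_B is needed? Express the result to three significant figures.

R_B ≈ 4.79 Ω

Two-branch current divider: I_A = I_0 · R_B/(R_A + R_B).
0.920/3.78 = R_B/(R_A + R_B) → R_B = R_A · (0.2434)/(1 − 0.2434) = 14.9 × 0.3217 = 4.793 Ω.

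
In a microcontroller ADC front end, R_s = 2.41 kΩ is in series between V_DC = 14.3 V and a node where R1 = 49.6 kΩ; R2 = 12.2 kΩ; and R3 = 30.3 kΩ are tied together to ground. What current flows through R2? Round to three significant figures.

I ≈ 0.884 mA

Parallel bank: R_p = 1/(1/49.6 + 1/12.2 + 1/30.3) = 7.400 kΩ.
V_A = 14.3 × 7.400/9.810 = 10.79 V.
Branch current I = V_A/R2 = 10.79/12.2 = 0.8842 mA.
(Check via current divider: I_total = 1.458 mA; share G_k/ΣG = 0.6066 → same result.)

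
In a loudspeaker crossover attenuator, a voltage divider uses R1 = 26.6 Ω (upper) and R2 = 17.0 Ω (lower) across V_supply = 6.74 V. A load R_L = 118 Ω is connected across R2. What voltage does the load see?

V_out ≈ 2.42 V

The load sits in parallel with R2, giving an effective lower resistance R2' = R2·R_L/(R2+R_L) = 14.86 Ω.
Voltage divider with the loaded lower leg: V_out = 6.74 × 14.86/(26.6 + 14.86) = 6.74 × 0.3584 = 2.416 V.
(Unloaded it would be 2.63 V; the load pulls it down.)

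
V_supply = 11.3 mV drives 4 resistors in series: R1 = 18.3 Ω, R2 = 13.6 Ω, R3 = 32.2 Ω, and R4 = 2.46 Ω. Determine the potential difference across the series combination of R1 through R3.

V ≈ 10.9 mV

Series total: ΣR = 18.3 + 13.6 + 32.2 + 2.46 = 66.56 Ω.
R_{R1..R3} = 18.3 + 13.6 + 32.2 = 64.10 Ω.
V = V_supply · R/ΣR = 11.3 × 0.9630 = 10.88 mV.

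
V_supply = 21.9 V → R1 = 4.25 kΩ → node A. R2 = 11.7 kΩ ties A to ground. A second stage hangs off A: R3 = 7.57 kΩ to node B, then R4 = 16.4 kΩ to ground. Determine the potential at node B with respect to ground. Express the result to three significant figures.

The second stage (R3 + R4 = 23.97 kΩ) loads node A in parallel with R2.
Effective lower resistance at A: R2 ‖ 23.97 = 7.862 kΩ.
First divider: V_A = V_supply · 7.862/(4.25 + 7.862) = 14.22 V.
Stage 2 is unloaded, so V_B = V_A · R4/(R3+R4) = 14.22 × 16.4/23.97 = 9.726 V.

V_B ≈ 9.73 V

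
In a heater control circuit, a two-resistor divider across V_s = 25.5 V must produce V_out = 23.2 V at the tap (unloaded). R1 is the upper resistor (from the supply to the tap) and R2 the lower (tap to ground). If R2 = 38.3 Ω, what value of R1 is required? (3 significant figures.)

Required fraction k = V_out/V_s = 0.9098.
So R1 = R2 · (V_s/V_out − 1) = 38.3 × (25.5/23.2 − 1) = 38.3 × 0.09914 = 3.797 Ω.

R1 ≈ 3.80 Ω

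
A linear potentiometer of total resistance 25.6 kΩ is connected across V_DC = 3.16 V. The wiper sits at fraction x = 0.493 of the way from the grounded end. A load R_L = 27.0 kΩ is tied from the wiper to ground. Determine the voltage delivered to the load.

Lower segment x·R_p = 12.62 kΩ; upper segment (1−x)·R_p = 12.98 kΩ.
(x·R_p) ‖ R_L = 8.601 kΩ.
Loaded-divider output: V_out = 3.16 × 0.3985 = 1.259 V.

V_out ≈ 1.26 V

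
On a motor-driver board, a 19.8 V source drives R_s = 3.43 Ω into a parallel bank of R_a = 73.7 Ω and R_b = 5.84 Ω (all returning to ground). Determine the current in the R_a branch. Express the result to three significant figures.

I ≈ 0.164 A

Combine the parallel branches: R_p = (1/73.7 + 1/5.84)⁻¹ = 5.411 Ω.
Node voltage V_A = V_in · R_p/(R_s + R_p) = 19.8 × 0.6120 = 12.12 V.
I(R_a) = V_A / R_a = 12.12/73.7 = 0.1644 A.
(Check via current divider: I_total = 2.240 A; share G_k/ΣG = 0.07342 → same result.)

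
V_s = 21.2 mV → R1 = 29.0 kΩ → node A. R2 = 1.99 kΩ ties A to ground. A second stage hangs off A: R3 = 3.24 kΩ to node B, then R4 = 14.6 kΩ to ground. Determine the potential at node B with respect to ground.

V_B ≈ 1.01 mV

Node A sees R2 in parallel with the series input of stage 2, R3 + R4 = 17.84 kΩ.
R2 ‖ (R3+R4) = 1.790 kΩ.
So V_A = 21.2 × 0.05814 = 1.233 mV.
Stage 2 is unloaded, so V_B = V_A · R4/(R3+R4) = 1.233 × 14.6/17.84 = 1.009 mV.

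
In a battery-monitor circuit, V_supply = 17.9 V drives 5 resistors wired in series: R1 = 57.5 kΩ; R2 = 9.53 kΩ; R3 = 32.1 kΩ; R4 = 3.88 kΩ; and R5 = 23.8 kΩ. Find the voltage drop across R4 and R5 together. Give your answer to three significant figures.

V ≈ 3.91 V

ΣR = 57.5 + 9.53 + 32.1 + 3.88 + 23.8 = 126.8 kΩ.
R_{R4..R5} = 3.88 + 23.8 = 27.68 kΩ.
Voltage divider: V = V_supply · (27.68 / 126.8) = 17.9 × 0.2183 = 3.907 V.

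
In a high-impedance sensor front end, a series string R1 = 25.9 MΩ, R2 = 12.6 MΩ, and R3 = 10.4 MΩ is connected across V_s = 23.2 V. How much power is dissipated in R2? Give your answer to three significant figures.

Series current I = V_s/ΣR = 23.2/48.90 = 0.4744 µA.
P(R2) = I²·R2 = (0.4744)² × 12.6 = 2.836 µW.

P ≈ 2.84 µW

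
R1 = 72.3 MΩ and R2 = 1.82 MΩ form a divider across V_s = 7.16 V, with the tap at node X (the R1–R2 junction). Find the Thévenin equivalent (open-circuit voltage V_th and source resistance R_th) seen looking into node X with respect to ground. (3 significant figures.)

With X open, the divider is unloaded: V_th = 7.16 × 1.82/74.12 = 0.1758 V.
With V_s suppressed (replaced by a short), R_th = R1 ‖ R2 = (72.30 × 1.82)/(72.30 + 1.82) = 1.775 MΩ.

V_th ≈ 0.176 V, R_th ≈ 1.78 MΩ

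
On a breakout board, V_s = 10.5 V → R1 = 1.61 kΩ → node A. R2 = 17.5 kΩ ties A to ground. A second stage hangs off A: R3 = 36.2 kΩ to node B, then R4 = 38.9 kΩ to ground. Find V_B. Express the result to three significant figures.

V_B ≈ 4.88 V

Looking into the second stage from A: R3 + R4 = 75.10 kΩ appears in parallel with R2.
R2 ‖ (R3+R4) = 14.19 kΩ.
First divider: V_A = V_s · 14.19/(1.61 + 14.19) = 9.430 V.
Stage 2 is unloaded, so V_B = V_A · R4/(R3+R4) = 9.430 × 38.9/75.10 = 4.885 V.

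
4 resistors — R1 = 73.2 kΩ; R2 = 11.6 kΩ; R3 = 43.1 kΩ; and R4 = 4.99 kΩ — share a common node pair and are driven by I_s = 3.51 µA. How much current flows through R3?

I ≈ 0.252 µA

ΣG = 1/73.2 + 1/11.6 + 1/43.1 + 1/4.99 = 0.3235.
By the current-divider rule, I = I_s · G_k/ΣG = 3.51 × 0.07173 = 0.2518 µA.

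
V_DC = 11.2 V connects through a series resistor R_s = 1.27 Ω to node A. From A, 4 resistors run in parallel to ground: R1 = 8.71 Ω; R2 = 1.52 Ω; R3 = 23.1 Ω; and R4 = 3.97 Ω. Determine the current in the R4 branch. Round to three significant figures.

Parallel bank: R_p = 1/(1/8.71 + 1/1.52 + 1/23.1 + 1/3.97) = 0.9364 Ω.
Node voltage V_A = V_DC · R_p/(R_s + R_p) = 11.2 × 0.4244 = 4.753 V.
Branch current I = V_A/R4 = 4.753/3.97 = 1.197 A.
(Check via current divider: I_total = 5.076 A; share G_k/ΣG = 0.2359 → same result.)

I ≈ 1.20 A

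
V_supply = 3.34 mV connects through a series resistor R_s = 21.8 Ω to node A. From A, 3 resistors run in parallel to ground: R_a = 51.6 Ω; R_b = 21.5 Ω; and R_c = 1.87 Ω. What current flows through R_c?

Parallel bank: R_p = 1/(1/51.6 + 1/21.5 + 1/1.87) = 1.665 Ω.
Node voltage V_A = V_supply · R_p/(R_s + R_p) = 3.34 × 0.07095 = 0.2370 mV.
Branch current I = V_A/R_c = 0.2370/1.87 = 0.1267 mA.

I ≈ 0.127 mA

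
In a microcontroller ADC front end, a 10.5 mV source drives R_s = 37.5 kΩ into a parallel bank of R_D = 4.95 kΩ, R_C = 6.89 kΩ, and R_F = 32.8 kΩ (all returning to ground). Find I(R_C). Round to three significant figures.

Parallel bank: R_p = 1/(1/4.95 + 1/6.89 + 1/32.8) = 2.648 kΩ.
Node voltage V_A = V_supply · R_p/(R_s + R_p) = 10.5 × 0.06596 = 0.6925 mV.
Branch current I = V_A/R_C = 0.6925/6.89 = 0.1005 µA.
(Equivalently: I_total = 0.2615 µA, then current-divider fraction G_k/ΣG = 0.3843.)

I ≈ 0.101 µA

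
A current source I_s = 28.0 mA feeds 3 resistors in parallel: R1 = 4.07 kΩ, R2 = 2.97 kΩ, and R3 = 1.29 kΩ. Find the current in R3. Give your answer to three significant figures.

Total conductance ΣG = 1/4.07 + 1/2.97 + 1/1.29 = 1.358 (units of 1/kΩ).
By the current-divider rule, I = I_s · G_k/ΣG = 28.0 × 0.5710 = 15.99 mA.

I ≈ 16.0 mA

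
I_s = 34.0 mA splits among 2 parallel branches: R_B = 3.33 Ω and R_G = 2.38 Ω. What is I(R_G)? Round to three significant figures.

I ≈ 19.8 mA

With just two branches, the current splits inversely with resistance.
I(R_G) = 34.0 × 3.33/(3.33 + 2.38) = 34.0 × 0.5832 = 19.83 mA.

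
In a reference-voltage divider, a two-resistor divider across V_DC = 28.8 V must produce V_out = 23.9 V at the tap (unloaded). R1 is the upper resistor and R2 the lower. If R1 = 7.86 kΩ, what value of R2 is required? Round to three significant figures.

Required fraction k = V_out/V_DC = 0.8299.
Rearranging, R2 = R1·k/(1−k) = 7.86 × 4.878 = 38.34 kΩ.

R2 ≈ 38.3 kΩ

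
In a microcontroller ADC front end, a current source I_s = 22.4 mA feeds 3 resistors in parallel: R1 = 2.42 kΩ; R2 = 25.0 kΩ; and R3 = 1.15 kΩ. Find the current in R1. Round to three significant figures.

ΣG = 1/2.42 + 1/25.0 + 1/1.15 = 1.323.
By the current-divider rule, I = I_s · G_k/ΣG = 22.4 × 0.3124 = 6.997 mA.

I ≈ 7.00 mA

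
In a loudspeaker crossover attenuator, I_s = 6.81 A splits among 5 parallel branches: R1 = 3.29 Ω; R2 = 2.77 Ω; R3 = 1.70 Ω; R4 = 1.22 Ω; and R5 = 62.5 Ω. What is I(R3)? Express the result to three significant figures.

I ≈ 1.92 A

Conductances: ΣG = 1/3.29 + 1/2.77 + 1/1.70 + 1/1.22 + 1/62.5 = 2.089 (1/Ω).
By the current-divider rule, I = I_s · G_k/ΣG = 6.81 × 0.2816 = 1.918 A.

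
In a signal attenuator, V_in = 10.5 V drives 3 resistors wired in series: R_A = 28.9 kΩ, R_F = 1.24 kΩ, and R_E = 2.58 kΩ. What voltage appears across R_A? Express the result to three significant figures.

V ≈ 9.27 V

ΣR = 28.9 + 1.24 + 2.58 = 32.72 kΩ.
V = V_in · R/ΣR = 10.5 × 0.8833 = 9.274 V.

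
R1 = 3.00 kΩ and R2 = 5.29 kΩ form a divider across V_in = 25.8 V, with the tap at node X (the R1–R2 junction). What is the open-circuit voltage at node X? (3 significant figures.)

Open-circuit (no load on X): V_th = V_in · R2/(R1 + R2) = 25.8 × 5.29/(3.000 + 5.29) = 16.46 V.

V_th ≈ 16.5 V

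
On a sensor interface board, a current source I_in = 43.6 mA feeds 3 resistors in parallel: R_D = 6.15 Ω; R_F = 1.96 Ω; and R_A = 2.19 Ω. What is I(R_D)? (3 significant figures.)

Total conductance ΣG = 1/6.15 + 1/1.96 + 1/2.19 = 1.129 (units of 1/Ω).
Current divider: I(R_D) = I_in · G_k/ΣG = 43.6 × (0.1626/1.129) = 43.6 × 0.1440 = 6.277 mA.

I ≈ 6.28 mA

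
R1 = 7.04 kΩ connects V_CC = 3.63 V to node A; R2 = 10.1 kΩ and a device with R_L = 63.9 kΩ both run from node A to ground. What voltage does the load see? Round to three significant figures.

R2 ‖ R_L = (10.1 × 63.9)/(10.1 + 63.9) = 8.721 kΩ.
Voltage divider with the loaded lower leg: V_out = 3.63 × 8.721/(7.04 + 8.721) = 3.63 × 0.5533 = 2.009 V.
(Unloaded it would be 2.14 V; the load pulls it down.)

V_out ≈ 2.01 V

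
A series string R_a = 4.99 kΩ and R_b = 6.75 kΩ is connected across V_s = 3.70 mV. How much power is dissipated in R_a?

ΣR = 11.74 kΩ → I = 3.70/11.74 = 0.3152 µA.
P(R_a) = I²·R_a = (0.3152)² × 4.99 = 0.4956 nW.

P ≈ 0.496 nW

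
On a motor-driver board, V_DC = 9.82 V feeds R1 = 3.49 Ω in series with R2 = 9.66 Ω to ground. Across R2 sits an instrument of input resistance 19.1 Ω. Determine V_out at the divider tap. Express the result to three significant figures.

First combine the lower leg with the load: R2 ‖ R_L = 6.415 Ω.
Then V_out = V_DC · R2'/(R1 + R2') = 9.82 × 6.415/9.905 = 6.360 V.
(Unloaded it would be 7.21 V; the load pulls it down.)

V_out ≈ 6.36 V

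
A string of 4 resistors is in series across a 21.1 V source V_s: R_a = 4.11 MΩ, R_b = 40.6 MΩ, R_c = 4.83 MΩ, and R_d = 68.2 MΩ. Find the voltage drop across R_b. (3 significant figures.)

Total series resistance ΣR = 4.11 + 40.6 + 4.83 + 68.2 = 117.7 MΩ.
V = V_s · R/ΣR = 21.1 × 0.3448 = 7.276 V.

V ≈ 7.28 V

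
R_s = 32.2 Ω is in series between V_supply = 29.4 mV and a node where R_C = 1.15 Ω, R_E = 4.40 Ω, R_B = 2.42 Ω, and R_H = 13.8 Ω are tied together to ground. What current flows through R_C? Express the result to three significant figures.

Parallel bank: R_p = 1/(1/1.15 + 1/4.40 + 1/2.42 + 1/13.8) = 0.6319 Ω.
V_A by voltage divider: V_A = 29.4 × 0.6319/(32.2 + 0.6319) = 0.5658 mV.
I(R_C) = V_A / R_C = 0.5658/1.15 = 0.4920 mA.

I ≈ 0.492 mA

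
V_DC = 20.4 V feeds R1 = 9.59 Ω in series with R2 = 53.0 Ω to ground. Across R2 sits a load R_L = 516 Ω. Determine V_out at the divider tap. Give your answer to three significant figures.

First combine the lower leg with the load: R2 ‖ R_L = 48.06 Ω.
Voltage divider with the loaded lower leg: V_out = 20.4 × 48.06/(9.59 + 48.06) = 20.4 × 0.8337 = 17.01 V.
(Unloaded it would be 17.3 V; the load pulls it down.)

V_out ≈ 17.0 V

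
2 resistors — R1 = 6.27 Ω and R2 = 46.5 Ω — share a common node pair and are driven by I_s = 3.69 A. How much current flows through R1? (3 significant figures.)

I ≈ 3.25 A

For two parallel branches, I_k = I_s · (other R)/(sum of R).
So I = 3.69 × 46.5/52.77 = 3.252 A.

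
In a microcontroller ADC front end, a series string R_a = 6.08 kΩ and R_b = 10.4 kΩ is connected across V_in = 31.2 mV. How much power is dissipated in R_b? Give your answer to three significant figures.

P ≈ 37.3 nW

The common current is I = 31.2/16.48 = 1.893 µA.
P = I²R = 3.584 × 10.4 = 37.28 nW.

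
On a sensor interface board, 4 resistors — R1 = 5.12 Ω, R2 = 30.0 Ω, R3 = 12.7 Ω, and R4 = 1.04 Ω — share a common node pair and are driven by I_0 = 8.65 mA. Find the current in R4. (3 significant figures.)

I ≈ 6.55 mA

ΣG = 1/5.12 + 1/30.0 + 1/12.7 + 1/1.04 = 1.269.
Current divider: I(R4) = I_0 · G_k/ΣG = 8.65 × (0.9615/1.269) = 8.65 × 0.7578 = 6.555 mA.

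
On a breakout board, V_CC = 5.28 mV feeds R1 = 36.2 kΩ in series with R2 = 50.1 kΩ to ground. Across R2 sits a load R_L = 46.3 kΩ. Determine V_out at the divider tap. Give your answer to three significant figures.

V_out ≈ 2.11 mV

R2 ‖ R_L = (50.1 × 46.3)/(50.1 + 46.3) = 24.06 kΩ.
Now apply the divider: V_out = 5.28 × 0.3993 = 2.108 mV.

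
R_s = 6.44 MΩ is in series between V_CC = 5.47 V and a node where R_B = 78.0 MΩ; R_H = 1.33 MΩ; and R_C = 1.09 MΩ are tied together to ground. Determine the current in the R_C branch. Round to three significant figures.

I ≈ 0.424 µA

Equivalent of the parallel group: R_p = 0.5945 MΩ.
V_A = 5.47 × 0.5945/7.034 = 0.4623 V.
Branch current I = V_A/R_C = 0.4623/1.09 = 0.4241 µA.
(Equivalently: I_total = 0.7776 µA, then current-divider fraction G_k/ΣG = 0.5454.)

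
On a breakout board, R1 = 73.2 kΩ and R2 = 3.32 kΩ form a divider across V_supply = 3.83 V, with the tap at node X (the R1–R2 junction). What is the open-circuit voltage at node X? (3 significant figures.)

Open-circuit (no load on X): V_th = V_supply · R2/(R1 + R2) = 3.83 × 3.32/(73.20 + 3.32) = 0.1662 V.

V_th ≈ 0.166 V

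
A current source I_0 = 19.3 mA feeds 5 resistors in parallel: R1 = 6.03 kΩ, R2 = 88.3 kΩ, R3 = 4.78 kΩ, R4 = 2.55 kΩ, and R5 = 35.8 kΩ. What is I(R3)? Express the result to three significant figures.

ΣG = 1/6.03 + 1/88.3 + 1/4.78 + 1/2.55 + 1/35.8 = 0.8065.
R3 takes the fraction G_k/ΣG = 0.2092/0.8065 = 0.2594, so I = 19.3 × 0.2594 = 5.007 mA.

I ≈ 5.01 mA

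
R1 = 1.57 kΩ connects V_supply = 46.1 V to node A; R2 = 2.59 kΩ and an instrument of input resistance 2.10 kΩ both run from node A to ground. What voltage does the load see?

The load sits in parallel with R2, giving an effective lower resistance R2' = R2·R_L/(R2+R_L) = 1.160 kΩ.
Voltage divider with the loaded lower leg: V_out = 46.1 × 1.160/(1.57 + 1.160) = 46.1 × 0.4248 = 19.59 V.
(Unloaded it would be 28.7 V; the load pulls it down.)

V_out ≈ 19.6 V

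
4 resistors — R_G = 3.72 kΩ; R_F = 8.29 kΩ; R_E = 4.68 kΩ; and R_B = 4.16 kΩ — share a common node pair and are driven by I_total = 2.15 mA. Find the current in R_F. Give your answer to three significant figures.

I ≈ 0.307 mA

Total conductance ΣG = 1/3.72 + 1/8.29 + 1/4.68 + 1/4.16 = 0.8435 (units of 1/kΩ).
Current divider: I(R_F) = I_total · G_k/ΣG = 2.15 × (0.1206/0.8435) = 2.15 × 0.1430 = 0.3075 mA.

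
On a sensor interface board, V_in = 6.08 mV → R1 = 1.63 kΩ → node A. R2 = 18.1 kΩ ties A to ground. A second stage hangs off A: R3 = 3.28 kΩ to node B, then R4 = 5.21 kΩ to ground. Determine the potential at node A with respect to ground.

V_A ≈ 4.74 mV

Node A sees R2 in parallel with the series input of stage 2, R3 + R4 = 8.490 kΩ.
Effective lower resistance at A: R2 ‖ 8.490 = 5.779 kΩ.
V_A = 6.08 × 5.779/(1.63 + 5.779) = 4.742 mV.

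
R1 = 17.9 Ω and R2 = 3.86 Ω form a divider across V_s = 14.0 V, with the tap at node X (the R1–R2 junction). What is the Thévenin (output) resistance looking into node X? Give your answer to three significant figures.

Looking into X with the source shorted: R_th = R1·R2/(R1+R2) = 17.90 × 3.86/21.76 = 3.175 Ω.

R_th ≈ 3.18 Ω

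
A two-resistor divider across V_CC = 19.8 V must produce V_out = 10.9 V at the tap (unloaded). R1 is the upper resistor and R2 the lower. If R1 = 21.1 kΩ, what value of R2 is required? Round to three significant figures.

Required fraction k = V_out/V_CC = 0.5505.
So R2 = R1 · V_out/(V_CC − V_out) = 21.1 × 10.9/(19.8 − 10.9) = 21.1 × 1.225 = 25.84 kΩ.

R2 ≈ 25.8 kΩ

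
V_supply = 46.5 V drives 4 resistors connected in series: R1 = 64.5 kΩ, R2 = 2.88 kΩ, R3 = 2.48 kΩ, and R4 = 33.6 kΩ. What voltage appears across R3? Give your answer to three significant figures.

Total series resistance ΣR = 64.5 + 2.88 + 2.48 + 33.6 = 103.5 kΩ.
V = V_supply · R/ΣR = 46.5 × 0.02397 = 1.115 V.

V ≈ 1.11 V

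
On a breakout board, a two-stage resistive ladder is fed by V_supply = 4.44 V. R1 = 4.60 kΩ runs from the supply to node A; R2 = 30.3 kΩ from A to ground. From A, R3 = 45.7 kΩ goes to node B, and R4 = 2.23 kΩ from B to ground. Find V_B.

Node A sees R2 in parallel with the series input of stage 2, R3 + R4 = 47.93 kΩ.
R2 ‖ (R3+R4) = 18.56 kΩ.
So V_A = 4.44 × 0.8014 = 3.558 V.
Stage 2 is unloaded, so V_B = V_A · R4/(R3+R4) = 3.558 × 2.23/47.93 = 0.1656 V.

V_B ≈ 0.166 V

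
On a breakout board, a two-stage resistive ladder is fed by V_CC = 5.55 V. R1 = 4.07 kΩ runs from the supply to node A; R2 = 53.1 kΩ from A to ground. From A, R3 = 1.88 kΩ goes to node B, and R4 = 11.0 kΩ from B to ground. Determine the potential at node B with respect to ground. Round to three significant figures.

Node A sees R2 in parallel with the series input of stage 2, R3 + R4 = 12.88 kΩ.
Effective lower resistance at A: R2 ‖ 12.88 = 10.37 kΩ.
V_A = 5.55 × 10.37/(4.07 + 10.37) = 3.985 V.
Then the unloaded second divider: V_B = V_A × R4/(R3+R4) = 3.985 × 0.8540 = 3.404 V.

V_B ≈ 3.40 V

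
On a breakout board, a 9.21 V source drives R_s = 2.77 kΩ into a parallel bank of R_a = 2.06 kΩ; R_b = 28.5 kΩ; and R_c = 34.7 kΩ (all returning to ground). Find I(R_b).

I ≈ 0.128 mA

Equivalent of the parallel group: R_p = 1.820 kΩ.
V_A = 9.21 × 1.820/4.590 = 3.652 V.
Branch current I = V_A/R_b = 3.652/28.5 = 0.1282 mA.
(Check via current divider: I_total = 2.006 mA; share G_k/ΣG = 0.06387 → same result.)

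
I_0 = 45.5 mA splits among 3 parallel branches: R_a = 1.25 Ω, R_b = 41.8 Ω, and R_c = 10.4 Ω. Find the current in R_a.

ΣG = 1/1.25 + 1/41.8 + 1/10.4 = 0.9201.
R_a takes the fraction G_k/ΣG = 0.8000/0.9201 = 0.8695, so I = 45.5 × 0.8695 = 39.56 mA.

I ≈ 39.6 mA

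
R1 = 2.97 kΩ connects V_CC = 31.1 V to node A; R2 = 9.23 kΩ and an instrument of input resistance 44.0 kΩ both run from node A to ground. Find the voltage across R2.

First combine the lower leg with the load: R2 ‖ R_L = 7.630 kΩ.
Now apply the divider: V_out = 31.1 × 0.7198 = 22.39 V.
(Unloaded it would be 23.5 V; the load pulls it down.)

V_out ≈ 22.4 V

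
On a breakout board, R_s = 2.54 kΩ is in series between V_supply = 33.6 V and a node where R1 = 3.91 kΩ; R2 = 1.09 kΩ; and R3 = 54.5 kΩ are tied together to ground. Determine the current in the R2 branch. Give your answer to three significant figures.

I ≈ 7.66 mA

Parallel bank: R_p = 1/(1/3.91 + 1/1.09 + 1/54.5) = 0.8393 kΩ.
V_A by voltage divider: V_A = 33.6 × 0.8393/(2.54 + 0.8393) = 8.345 V.
I(R2) = V_A / R2 = 8.345/1.09 = 7.656 mA.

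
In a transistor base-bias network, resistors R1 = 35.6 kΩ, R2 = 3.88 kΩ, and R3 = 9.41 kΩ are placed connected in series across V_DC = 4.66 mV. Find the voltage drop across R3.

V ≈ 0.897 mV

ΣR = 35.6 + 3.88 + 9.41 = 48.89 kΩ.
By the voltage-divider rule, V = 4.66 × 9.410/48.89 = 0.8969 mV.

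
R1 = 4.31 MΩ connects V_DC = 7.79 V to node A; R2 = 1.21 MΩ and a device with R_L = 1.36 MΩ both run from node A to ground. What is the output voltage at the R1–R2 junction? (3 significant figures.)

The load sits in parallel with R2, giving an effective lower resistance R2' = R2·R_L/(R2+R_L) = 0.6403 MΩ.
Now apply the divider: V_out = 7.79 × 0.1293 = 1.008 V.

V_out ≈ 1.01 V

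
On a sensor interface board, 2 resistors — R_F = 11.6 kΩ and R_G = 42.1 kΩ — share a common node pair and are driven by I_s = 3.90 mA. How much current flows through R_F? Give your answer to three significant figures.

I ≈ 3.06 mA

For two parallel branches, I_k = I_s · (other R)/(sum of R).
So I = 3.90 × 42.1/53.70 = 3.058 mA.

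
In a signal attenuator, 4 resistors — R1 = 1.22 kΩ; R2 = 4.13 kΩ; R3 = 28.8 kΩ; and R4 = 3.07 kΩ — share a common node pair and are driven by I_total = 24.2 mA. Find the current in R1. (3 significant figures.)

Conductances: ΣG = 1/1.22 + 1/4.13 + 1/28.8 + 1/3.07 = 1.422 (1/kΩ).
By the current-divider rule, I = I_total · G_k/ΣG = 24.2 × 0.5763 = 13.95 mA.

I ≈ 13.9 mA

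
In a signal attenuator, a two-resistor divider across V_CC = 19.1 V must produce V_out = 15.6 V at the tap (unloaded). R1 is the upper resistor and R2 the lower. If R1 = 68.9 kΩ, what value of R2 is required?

The divider ratio is R2/(R1+R2) = 15.6/19.1 = 0.8168.
So R2 = R1 · V_out/(V_CC − V_out) = 68.9 × 15.6/(19.1 − 15.6) = 68.9 × 4.457 = 307.1 kΩ.

R2 ≈ 307 kΩ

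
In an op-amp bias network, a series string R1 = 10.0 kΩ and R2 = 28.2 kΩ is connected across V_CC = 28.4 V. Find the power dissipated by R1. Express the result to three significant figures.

Series current I = V_CC/ΣR = 28.4/38.20 = 0.7435 mA.
P(R1) = I²·R1 = (0.7435)² × 10.0 = 5.527 mW.

P ≈ 5.53 mW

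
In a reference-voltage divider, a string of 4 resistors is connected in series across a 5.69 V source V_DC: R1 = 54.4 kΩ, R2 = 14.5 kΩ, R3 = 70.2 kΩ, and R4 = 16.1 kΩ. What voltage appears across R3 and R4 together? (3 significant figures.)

V ≈ 3.16 V

Series total: ΣR = 54.4 + 14.5 + 70.2 + 16.1 = 155.2 kΩ.
R_{R3..R4} = 70.2 + 16.1 = 86.30 kΩ.
V = V_DC · R/ΣR = 5.69 × 0.5561 = 3.164 V.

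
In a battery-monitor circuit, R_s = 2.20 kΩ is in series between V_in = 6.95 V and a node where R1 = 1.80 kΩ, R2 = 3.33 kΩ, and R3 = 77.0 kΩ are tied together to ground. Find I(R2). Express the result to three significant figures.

I ≈ 0.717 mA

Parallel bank: R_p = 1/(1/1.80 + 1/3.33 + 1/77.0) = 1.151 kΩ.
V_A by voltage divider: V_A = 6.95 × 1.151/(2.20 + 1.151) = 2.387 V.
Branch current I = V_A/R2 = 2.387/3.33 = 0.7169 mA.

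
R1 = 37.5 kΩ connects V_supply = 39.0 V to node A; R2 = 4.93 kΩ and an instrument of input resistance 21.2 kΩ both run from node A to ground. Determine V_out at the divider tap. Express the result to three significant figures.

V_out ≈ 3.76 V

R2 ‖ R_L = (4.93 × 21.2)/(4.93 + 21.2) = 4.000 kΩ.
Then V_out = V_supply · R2'/(R1 + R2') = 39.0 × 4.000/41.50 = 3.759 V.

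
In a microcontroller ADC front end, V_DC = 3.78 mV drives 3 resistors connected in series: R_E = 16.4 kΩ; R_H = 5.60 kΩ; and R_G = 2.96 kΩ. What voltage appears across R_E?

V ≈ 2.48 mV

Series total: ΣR = 16.4 + 5.60 + 2.96 = 24.96 kΩ.
V = V_DC · R/ΣR = 3.78 × 0.6571 = 2.484 mV.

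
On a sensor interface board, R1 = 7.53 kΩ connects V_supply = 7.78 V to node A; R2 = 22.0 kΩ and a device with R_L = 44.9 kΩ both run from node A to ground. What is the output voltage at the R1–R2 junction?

R2 ‖ R_L = (22.0 × 44.9)/(22.0 + 44.9) = 14.77 kΩ.
Then V_out = V_supply · R2'/(R1 + R2') = 7.78 × 14.77/22.30 = 5.152 V.

V_out ≈ 5.15 V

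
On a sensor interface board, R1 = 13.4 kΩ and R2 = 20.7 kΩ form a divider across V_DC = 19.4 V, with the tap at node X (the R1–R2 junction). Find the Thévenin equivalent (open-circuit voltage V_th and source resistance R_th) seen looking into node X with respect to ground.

With X open, the divider is unloaded: V_th = 19.4 × 20.7/34.10 = 11.78 V.
Zeroing V_DC shorts the top of R1 to ground, so R_th = R1 ‖ R2 = 8.134 kΩ.

V_th ≈ 11.8 V, R_th ≈ 8.13 kΩ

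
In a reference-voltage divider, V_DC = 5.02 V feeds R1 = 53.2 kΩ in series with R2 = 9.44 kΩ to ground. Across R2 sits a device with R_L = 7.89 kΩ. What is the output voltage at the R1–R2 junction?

V_out ≈ 0.375 V

The load sits in parallel with R2, giving an effective lower resistance R2' = R2·R_L/(R2+R_L) = 4.298 kΩ.
Now apply the divider: V_out = 5.02 × 0.07475 = 0.3752 V.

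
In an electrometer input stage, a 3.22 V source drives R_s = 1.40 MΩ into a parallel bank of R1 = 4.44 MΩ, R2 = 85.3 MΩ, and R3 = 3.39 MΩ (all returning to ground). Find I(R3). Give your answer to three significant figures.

I ≈ 0.544 µA

Combine the parallel branches: R_p = (1/4.44 + 1/85.3 + 1/3.39)⁻¹ = 1.880 MΩ.
Node voltage V_A = V_s · R_p/(R_s + R_p) = 3.22 × 0.5732 = 1.846 V.
Branch current I = V_A/R3 = 1.846/3.39 = 0.5444 µA.
(Check via current divider: I_total = 0.9817 µA; share G_k/ΣG = 0.5546 → same result.)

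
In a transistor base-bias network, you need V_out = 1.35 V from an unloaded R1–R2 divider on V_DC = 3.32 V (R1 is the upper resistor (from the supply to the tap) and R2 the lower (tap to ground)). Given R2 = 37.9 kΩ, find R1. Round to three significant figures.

V_out/V_DC = R2/(R1+R2) = 0.4066.
So R1 = R2 · (V_DC/V_out − 1) = 37.9 × (3.32/1.35 − 1) = 37.9 × 1.459 = 55.31 kΩ.

R1 ≈ 55.3 kΩ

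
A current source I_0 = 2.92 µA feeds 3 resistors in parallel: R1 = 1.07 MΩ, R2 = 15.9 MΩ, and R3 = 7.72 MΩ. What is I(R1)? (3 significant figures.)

I ≈ 2.42 µA

Conductances: ΣG = 1/1.07 + 1/15.9 + 1/7.72 = 1.127 (1/MΩ).
Current divider: I(R1) = I_0 · G_k/ΣG = 2.92 × (0.9346/1.127) = 2.92 × 0.8293 = 2.421 µA.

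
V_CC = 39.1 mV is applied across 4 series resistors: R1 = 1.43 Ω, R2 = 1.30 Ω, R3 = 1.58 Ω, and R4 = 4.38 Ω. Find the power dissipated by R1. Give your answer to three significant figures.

The common current is I = 39.1/8.690 = 4.499 mA.
P = I²R = 20.24 × 1.43 = 28.95 µW.

P ≈ 29.0 µW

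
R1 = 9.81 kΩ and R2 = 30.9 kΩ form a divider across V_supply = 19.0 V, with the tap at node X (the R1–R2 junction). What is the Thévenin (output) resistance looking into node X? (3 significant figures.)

R_th ≈ 7.45 kΩ

Zeroing V_supply shorts the top of R1 to ground, so R_th = R1 ‖ R2 = 7.446 kΩ.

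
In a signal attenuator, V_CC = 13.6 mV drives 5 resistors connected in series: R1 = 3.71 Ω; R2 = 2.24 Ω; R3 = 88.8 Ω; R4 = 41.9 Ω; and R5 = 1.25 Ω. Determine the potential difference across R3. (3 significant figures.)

Total series resistance ΣR = 3.71 + 2.24 + 88.8 + 41.9 + 1.25 = 137.9 Ω.
By the voltage-divider rule, V = 13.6 × 88.80/137.9 = 8.758 mV.

V ≈ 8.76 mV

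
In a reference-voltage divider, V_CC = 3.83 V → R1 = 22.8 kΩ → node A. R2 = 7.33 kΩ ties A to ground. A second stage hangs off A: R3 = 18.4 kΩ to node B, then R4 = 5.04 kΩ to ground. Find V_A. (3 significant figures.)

Node A sees R2 in parallel with the series input of stage 2, R3 + R4 = 23.44 kΩ.
R2 ‖ (R3+R4) = 5.584 kΩ.
First divider: V_A = V_CC · 5.584/(22.8 + 5.584) = 0.7535 V.

V_A ≈ 0.753 V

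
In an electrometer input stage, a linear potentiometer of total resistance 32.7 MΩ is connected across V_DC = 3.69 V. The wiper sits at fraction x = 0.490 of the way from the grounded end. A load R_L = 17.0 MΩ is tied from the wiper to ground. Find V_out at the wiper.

V_out ≈ 1.22 V

The pot divides into 16.68 MΩ above the wiper and 16.02 MΩ below.
Lower segment in parallel with the load: 16.02 ‖ 17.0 = 8.249 MΩ.
V_out = 3.69 × 8.249/(16.68 + 8.249) = 1.221 V.
(Unloaded: V_out = x·V_DC = 1.81 V.)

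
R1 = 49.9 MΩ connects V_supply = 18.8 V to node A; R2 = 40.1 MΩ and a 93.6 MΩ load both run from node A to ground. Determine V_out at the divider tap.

V_out ≈ 6.77 V

First combine the lower leg with the load: R2 ‖ R_L = 28.07 MΩ.
Voltage divider with the loaded lower leg: V_out = 18.8 × 28.07/(49.9 + 28.07) = 18.8 × 0.3600 = 6.769 V.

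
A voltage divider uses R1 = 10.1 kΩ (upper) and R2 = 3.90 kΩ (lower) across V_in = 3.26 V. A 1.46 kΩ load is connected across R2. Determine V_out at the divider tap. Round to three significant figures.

The load sits in parallel with R2, giving an effective lower resistance R2' = R2·R_L/(R2+R_L) = 1.062 kΩ.
Now apply the divider: V_out = 3.26 × 0.09517 = 0.3103 V.

V_out ≈ 0.310 V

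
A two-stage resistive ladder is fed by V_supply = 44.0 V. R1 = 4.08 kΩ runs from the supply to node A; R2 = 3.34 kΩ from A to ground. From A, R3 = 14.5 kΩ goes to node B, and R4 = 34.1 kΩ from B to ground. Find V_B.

The second stage (R3 + R4 = 48.60 kΩ) loads node A in parallel with R2.
Effective lower resistance at A: R2 ‖ 48.60 = 3.125 kΩ.
V_A = 44.0 × 3.125/(4.08 + 3.125) = 19.08 V.
Stage 2 is unloaded, so V_B = V_A · R4/(R3+R4) = 19.08 × 34.1/48.60 = 13.39 V.

V_B ≈ 13.4 V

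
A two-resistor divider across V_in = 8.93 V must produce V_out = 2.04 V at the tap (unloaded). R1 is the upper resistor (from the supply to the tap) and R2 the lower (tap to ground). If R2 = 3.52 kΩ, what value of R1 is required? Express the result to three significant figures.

V_out/V_in = R2/(R1+R2) = 0.2284.
Rearranging, R1 = R2·(1−k)/k = 3.52 × 3.377 = 11.89 kΩ.

R1 ≈ 11.9 kΩ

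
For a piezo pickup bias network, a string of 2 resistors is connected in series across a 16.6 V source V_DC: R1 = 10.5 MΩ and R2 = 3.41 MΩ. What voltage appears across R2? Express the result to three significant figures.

V ≈ 4.07 V

Total series resistance ΣR = 10.5 + 3.41 = 13.91 MΩ.
Voltage divider: V = V_DC · (3.410 / 13.91) = 16.6 × 0.2451 = 4.069 V.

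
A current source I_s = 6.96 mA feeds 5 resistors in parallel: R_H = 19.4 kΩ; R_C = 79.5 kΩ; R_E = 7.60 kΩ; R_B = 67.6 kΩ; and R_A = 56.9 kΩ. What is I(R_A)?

ΣG = 1/19.4 + 1/79.5 + 1/7.60 + 1/67.6 + 1/56.9 = 0.2281.
R_A takes the fraction G_k/ΣG = 0.01757/0.2281 = 0.07706, so I = 6.96 × 0.07706 = 0.5363 mA.

I ≈ 0.536 mA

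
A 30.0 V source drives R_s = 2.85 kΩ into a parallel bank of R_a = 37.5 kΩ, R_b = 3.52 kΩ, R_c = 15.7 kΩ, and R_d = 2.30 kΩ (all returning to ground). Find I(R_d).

Combine the parallel branches: R_p = (1/37.5 + 1/3.52 + 1/15.7 + 1/2.30)⁻¹ = 1.236 kΩ.
Node voltage V_A = V_s · R_p/(R_s + R_p) = 30.0 × 0.3025 = 9.074 V.
Branch current I = V_A/R_d = 9.074/2.30 = 3.945 mA.

I ≈ 3.95 mA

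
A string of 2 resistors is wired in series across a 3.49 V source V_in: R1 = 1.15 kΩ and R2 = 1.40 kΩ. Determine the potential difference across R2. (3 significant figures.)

V ≈ 1.92 V

Series total: ΣR = 1.15 + 1.40 = 2.550 kΩ.
V = V_in · R/ΣR = 3.49 × 0.5490 = 1.916 V.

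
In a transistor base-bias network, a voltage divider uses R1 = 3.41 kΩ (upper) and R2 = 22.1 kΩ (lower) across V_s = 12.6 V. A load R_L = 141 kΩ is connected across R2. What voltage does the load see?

R2 ‖ R_L = (22.1 × 141)/(22.1 + 141) = 19.11 kΩ.
Then V_out = V_s · R2'/(R1 + R2') = 12.6 × 19.11/22.52 = 10.69 V.

V_out ≈ 10.7 V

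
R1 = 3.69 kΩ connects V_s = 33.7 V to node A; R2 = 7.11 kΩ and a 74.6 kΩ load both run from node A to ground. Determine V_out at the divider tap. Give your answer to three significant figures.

V_out ≈ 21.5 V

The load sits in parallel with R2, giving an effective lower resistance R2' = R2·R_L/(R2+R_L) = 6.491 kΩ.
Voltage divider with the loaded lower leg: V_out = 33.7 × 6.491/(3.69 + 6.491) = 33.7 × 0.6376 = 21.49 V.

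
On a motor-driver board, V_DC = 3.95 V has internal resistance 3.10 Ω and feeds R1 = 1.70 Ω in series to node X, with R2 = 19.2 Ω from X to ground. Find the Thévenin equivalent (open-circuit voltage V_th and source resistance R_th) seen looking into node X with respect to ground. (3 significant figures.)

V_th ≈ 3.16 V, R_th ≈ 3.84 Ω

R1' = 3.10 + 1.70 = 4.800 Ω (source resistance + R1).
V_th is the unloaded tap voltage: V_DC · R2/(R1'+R2) = 3.95 × 0.8000 = 3.160 V.
Looking into X with the source shorted: R_th = R1'·R2/(R1'+R2) = 4.800 × 19.2/24.00 = 3.840 Ω.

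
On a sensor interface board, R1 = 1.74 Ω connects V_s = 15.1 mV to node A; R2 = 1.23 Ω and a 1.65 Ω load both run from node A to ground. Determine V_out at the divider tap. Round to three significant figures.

V_out ≈ 4.35 mV

R2 ‖ R_L = (1.23 × 1.65)/(1.23 + 1.65) = 0.7047 Ω.
Now apply the divider: V_out = 15.1 × 0.2883 = 4.353 mV.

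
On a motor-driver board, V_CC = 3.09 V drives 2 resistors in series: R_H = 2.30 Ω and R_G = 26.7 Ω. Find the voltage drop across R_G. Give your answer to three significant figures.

V ≈ 2.84 V

Total series resistance ΣR = 2.30 + 26.7 = 29.00 Ω.
By the voltage-divider rule, V = 3.09 × 26.70/29.00 = 2.845 V.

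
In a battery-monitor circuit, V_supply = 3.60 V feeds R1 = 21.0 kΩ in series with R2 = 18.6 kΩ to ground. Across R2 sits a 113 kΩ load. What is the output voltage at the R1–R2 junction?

V_out ≈ 1.56 V

First combine the lower leg with the load: R2 ‖ R_L = 15.97 kΩ.
Voltage divider with the loaded lower leg: V_out = 3.60 × 15.97/(21.0 + 15.97) = 3.60 × 0.4320 = 1.555 V.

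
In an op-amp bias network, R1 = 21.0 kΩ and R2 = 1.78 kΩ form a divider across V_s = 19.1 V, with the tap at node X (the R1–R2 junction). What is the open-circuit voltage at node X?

V_th ≈ 1.49 V

With X open, the divider is unloaded: V_th = 19.1 × 1.78/22.78 = 1.492 V.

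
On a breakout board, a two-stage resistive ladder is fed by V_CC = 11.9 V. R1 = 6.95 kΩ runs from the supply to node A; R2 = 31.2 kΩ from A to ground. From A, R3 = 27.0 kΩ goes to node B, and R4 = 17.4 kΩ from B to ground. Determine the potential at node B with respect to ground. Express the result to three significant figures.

Looking into the second stage from A: R3 + R4 = 44.40 kΩ appears in parallel with R2.
R2 ‖ (R3+R4) = 18.32 kΩ.
So V_A = 11.9 × 0.7250 = 8.628 V.
Then the unloaded second divider: V_B = V_A × R4/(R3+R4) = 8.628 × 0.3919 = 3.381 V.

V_B ≈ 3.38 V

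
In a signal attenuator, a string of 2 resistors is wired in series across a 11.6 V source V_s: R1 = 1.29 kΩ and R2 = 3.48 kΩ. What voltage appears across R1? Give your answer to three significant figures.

V ≈ 3.14 V

Total series resistance ΣR = 1.29 + 3.48 = 4.770 kΩ.
Voltage divider: V = V_s · (1.290 / 4.770) = 11.6 × 0.2704 = 3.137 V.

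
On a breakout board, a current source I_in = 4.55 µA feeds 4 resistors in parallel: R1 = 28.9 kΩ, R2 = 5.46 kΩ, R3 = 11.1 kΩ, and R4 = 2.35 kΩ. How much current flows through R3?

I ≈ 0.559 µA

Conductances: ΣG = 1/28.9 + 1/5.46 + 1/11.1 + 1/2.35 = 0.7334 (1/kΩ).
R3 takes the fraction G_k/ΣG = 0.09009/0.7334 = 0.1228, so I = 4.55 × 0.1228 = 0.5589 µA.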